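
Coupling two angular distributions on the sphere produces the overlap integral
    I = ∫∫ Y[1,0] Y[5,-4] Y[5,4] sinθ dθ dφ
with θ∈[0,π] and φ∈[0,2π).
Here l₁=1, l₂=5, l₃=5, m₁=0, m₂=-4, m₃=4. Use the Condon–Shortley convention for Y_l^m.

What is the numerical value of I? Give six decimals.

0.000000

l₁+l₂+l₃=11 is odd: 3j(l;000)=0 ⇒ I=0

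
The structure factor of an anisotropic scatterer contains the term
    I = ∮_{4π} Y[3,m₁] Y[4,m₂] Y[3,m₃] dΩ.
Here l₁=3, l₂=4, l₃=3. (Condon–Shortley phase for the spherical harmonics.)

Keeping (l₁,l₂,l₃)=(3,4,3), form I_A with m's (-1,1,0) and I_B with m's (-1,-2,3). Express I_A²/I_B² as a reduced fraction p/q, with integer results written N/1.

Shared (l₁,l₂,l₃)=(3,4,3): N and (l;000)² cancel in I_A²/I_B².
A: Δ = 4!·2!·4!/11! = 1/34650; Racah Σ t=2..4: t=2:+1/48 t=3:−1/24 t=4:+1/288 = -5/288; ⇒ 3j(3 4 3; -1 1 0)² = 5/462, sgn +1
B: Δ = 4!·2!·4!/11! = 1/34650; Racah Σ t=2..2: t=2:+1/192 = 1/192; ⇒ 3j(3 4 3; -1 -2 3)² = 3/77, sgn +1
I_A²/I_B² = (5/462)/(3/77) = 5/18

5/18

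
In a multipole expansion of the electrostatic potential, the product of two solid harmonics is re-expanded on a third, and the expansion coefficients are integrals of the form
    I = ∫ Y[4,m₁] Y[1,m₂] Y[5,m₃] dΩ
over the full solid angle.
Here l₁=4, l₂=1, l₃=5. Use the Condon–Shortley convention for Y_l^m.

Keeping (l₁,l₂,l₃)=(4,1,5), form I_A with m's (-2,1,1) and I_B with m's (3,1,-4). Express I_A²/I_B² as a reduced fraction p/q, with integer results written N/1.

Shared (l₁,l₂,l₃)=(4,1,5): N and (l;000)² cancel in I_A²/I_B².
A: Δ = 0!·8!·2!/11! = 1/495; Racah Σ t=0..0: t=0:+1/2880 = 1/2880; ⇒ 3j(4 1 5; -2 1 1)² = 2/165, sgn +1
B: Δ = 0!·8!·2!/11! = 1/495; Racah Σ t=0..0: t=0:+1/10080 = 1/10080; ⇒ 3j(4 1 5; 3 1 -4)² = 4/55, sgn -1
I_A²/I_B² = (2/165)/(4/55) = 1/6

1/6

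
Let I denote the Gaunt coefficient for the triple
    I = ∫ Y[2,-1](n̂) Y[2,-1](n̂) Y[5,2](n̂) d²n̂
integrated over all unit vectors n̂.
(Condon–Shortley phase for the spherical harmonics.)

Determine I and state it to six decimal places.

triangle: need 0≤l₃≤4, have 5; I=0

0.000000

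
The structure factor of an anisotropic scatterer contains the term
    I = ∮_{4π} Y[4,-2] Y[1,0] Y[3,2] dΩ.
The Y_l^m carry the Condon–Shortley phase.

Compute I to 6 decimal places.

m-sum 0 ✓  L=8 even ✓  3≤3≤5 ✓
Π(2lᵢ+1) = 9×3×7 = 189
triangle coeff Δ(4,1,3) = 1/252
Σ_t [1,1]: t=1:−1/36 = -1/36
(3j)²=4/63 [(4 1 3; 0 0 0)], sign=+1
Σ_t [1,1]: t=1:−1/120 = -1/120
(3j)²=1/21 [(4 1 3; -2 0 2)], sign=+1
⇒ 4πI² = 4/7
I = (+1)√(4/7/(4π)) = 0.21324362

0.213244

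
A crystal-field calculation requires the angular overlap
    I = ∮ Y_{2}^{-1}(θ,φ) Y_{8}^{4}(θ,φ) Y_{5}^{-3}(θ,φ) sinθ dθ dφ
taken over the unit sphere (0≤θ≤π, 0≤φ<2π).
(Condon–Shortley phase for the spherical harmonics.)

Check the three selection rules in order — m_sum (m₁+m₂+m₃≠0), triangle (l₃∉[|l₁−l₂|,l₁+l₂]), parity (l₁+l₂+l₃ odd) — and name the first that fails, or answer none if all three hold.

azimuthal sum: -1 + 4 − 3 = 0  ✓
6 ≤ 5 ≤ 10 (triangle on l)  ✗
L = 2 + 8 + 5 = 15 (odd)

triangle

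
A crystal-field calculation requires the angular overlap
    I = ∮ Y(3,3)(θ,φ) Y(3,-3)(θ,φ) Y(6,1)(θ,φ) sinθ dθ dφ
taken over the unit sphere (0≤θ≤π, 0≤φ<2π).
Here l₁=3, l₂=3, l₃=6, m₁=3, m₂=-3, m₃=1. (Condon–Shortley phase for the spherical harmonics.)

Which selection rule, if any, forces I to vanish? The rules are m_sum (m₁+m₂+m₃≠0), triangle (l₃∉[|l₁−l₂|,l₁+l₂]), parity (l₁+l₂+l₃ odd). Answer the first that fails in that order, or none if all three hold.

m_sum

azimuthal sum: 3 − 3 + 1 = 1  ✗
0 ≤ 6 ≤ 6 (triangle on l)
L = 3 + 3 + 6 = 12 (even)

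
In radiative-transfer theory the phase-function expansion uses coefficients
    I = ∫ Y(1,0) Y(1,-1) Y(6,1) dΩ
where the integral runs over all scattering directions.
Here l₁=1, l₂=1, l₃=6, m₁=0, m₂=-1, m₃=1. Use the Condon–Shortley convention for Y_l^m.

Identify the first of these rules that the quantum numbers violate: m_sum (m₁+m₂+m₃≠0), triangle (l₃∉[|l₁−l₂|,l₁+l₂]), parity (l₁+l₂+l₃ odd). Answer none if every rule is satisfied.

azimuthal sum: 0 − 1 + 1 = 0  ✓
0 ≤ 6 ≤ 2 (triangle on l)  ✗
L = 1 + 1 + 6 = 8 (even)

triangle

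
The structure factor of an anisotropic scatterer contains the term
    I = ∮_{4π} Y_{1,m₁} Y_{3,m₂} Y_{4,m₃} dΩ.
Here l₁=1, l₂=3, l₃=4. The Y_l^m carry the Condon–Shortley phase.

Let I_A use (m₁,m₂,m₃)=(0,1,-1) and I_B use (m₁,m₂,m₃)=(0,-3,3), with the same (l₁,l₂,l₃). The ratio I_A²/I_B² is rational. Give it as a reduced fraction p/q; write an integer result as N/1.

Same 1,3,4: normalisation and zero-m 3j drop out of the ratio.
A: Δ: 0! 2! 6! / 9! → 1/252; sum: t=0:+1/48 = 1/48; 3j²(1 3 4; 0 1 -1) = Δ·Π!·Σ² = 5/84  (sign -1)
B: Δ: 0! 2! 6! / 9! → 1/252; sum: t=0:+1/720 = 1/720; 3j²(1 3 4; 0 -3 3) = Δ·Π!·Σ² = 1/36  (sign -1)
I_A²/I_B² = (5/84)/(1/36) = 15/7

15/7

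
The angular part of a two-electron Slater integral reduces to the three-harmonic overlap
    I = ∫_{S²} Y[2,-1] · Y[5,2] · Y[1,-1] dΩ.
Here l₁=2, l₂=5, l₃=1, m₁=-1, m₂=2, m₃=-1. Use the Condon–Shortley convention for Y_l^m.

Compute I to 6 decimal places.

0.000000

|2−5|≤1≤2+5 violated ⇒ I = 0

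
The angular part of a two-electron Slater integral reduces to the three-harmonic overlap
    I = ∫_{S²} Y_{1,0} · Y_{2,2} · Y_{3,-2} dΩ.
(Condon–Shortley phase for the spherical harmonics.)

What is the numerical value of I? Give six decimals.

0.184674

m-sum 0 ✓  L=6 even ✓  1≤3≤3 ✓
Π(2lᵢ+1) = 3×5×7 = 105
triangle coeff Δ(1,2,3) = 1/105
Σ_t [0,0]: t=0:+1/4 = 1/4
(3j)²=3/35 [(1 2 3; 0 0 0)], sign=-1
Σ_t [0,0]: t=0:+1/24 = 1/24
(3j)²=1/21 [(1 2 3; 0 2 -2)], sign=-1
⇒ 4πI² = 3/7
I = (+1)√(3/7/(4π)) = 0.18467439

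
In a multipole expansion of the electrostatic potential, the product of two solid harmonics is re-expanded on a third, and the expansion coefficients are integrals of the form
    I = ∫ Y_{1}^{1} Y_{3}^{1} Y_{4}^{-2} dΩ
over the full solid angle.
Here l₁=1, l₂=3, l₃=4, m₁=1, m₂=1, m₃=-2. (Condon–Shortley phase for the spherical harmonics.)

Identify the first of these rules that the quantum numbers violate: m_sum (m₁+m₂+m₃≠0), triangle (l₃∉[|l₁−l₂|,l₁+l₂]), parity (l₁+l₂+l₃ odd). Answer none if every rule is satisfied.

azimuthal sum: 1 + 1 − 2 = 0  ✓
2 ≤ 4 ≤ 4 (triangle on l)  ✓
L = 1 + 3 + 4 = 8 (even)  ✓

none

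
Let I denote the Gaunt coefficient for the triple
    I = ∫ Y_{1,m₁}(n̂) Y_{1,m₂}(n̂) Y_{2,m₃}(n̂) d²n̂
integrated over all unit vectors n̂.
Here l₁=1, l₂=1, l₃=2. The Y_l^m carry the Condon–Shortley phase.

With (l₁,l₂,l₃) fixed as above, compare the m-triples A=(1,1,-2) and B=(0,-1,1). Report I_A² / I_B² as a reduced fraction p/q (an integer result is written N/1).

2/1

l's match ⇒ only the (l;m) 3-j factors differ between A and B.
A: triangle coeff Δ(1,1,2) = 1/30; Σ_t [0,0]: t=0:+1/4 = 1/4; (3j)²=1/5 [(1 1 2; 1 1 -2)], sign=+1
B: triangle coeff Δ(1,1,2) = 1/30; Σ_t [0,0]: t=0:+1/2 = 1/2; (3j)²=1/10 [(1 1 2; 0 -1 1)], sign=-1
I_A²/I_B² = (1/5)/(1/10) = 2/1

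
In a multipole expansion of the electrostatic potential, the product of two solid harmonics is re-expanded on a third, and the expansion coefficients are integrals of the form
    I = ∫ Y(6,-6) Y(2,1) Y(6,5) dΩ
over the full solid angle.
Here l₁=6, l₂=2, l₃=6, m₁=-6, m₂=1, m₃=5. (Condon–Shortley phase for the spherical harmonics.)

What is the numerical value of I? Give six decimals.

0.178412

Checks pass: Σm=0; 14 even; l₃=6∈[4,8].
(2·6+1)(2·2+1)(2·6+1) = 845
Δ: 2! 10! 2! / 15! → 1/90090
sum: t=0:+1/69120 t=1:−1/14400 t=2:+1/69120 = -7/172800
3j²(6 2 6; 0 0 0) = Δ·Π!·Σ² = 14/715  (sign -1)
sum: t=2:+1/7257600 = 1/7257600
3j²(6 2 6; -6 1 5) = Δ·Π!·Σ² = 11/455  (sign -1)
combine: 4πI² = 845·14/715·11/455 = 2/5
take √, sign +1: I = 0.17841241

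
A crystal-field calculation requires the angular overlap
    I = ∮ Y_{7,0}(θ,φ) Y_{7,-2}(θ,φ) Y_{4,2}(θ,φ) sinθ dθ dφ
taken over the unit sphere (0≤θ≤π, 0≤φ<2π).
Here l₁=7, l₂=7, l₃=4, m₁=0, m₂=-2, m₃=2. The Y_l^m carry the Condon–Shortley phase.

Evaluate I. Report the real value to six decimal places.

-0.112312

Rules hold: Σm=0, L=18 even, 0≤4≤14.
N = 15·15·9 = 2025
Δ = 10!·4!·4!/19! = 1/58198140
Racah Σ t=3..7: t=3:−1/17418240 t=4:+1/622080 t=5:−1/230400 t=6:+1/622080 t=7:−1/17418240 = -1/806400
⇒ 3j(7 7 4; 0 0 0)² = 2268/230945, sgn -1
Racah Σ t=3..5: t=3:−1/2903040 t=4:+1/622080 t=5:−1/1382400 = 47/87091200
⇒ 3j(7 7 4; 0 -2 2)² = 2209/277134, sgn +1
4πI² = N·(3j₀)²·(3jₘ)² = 338175810/2133423721
I = -1·√(0.158513/4π) = -0.11231242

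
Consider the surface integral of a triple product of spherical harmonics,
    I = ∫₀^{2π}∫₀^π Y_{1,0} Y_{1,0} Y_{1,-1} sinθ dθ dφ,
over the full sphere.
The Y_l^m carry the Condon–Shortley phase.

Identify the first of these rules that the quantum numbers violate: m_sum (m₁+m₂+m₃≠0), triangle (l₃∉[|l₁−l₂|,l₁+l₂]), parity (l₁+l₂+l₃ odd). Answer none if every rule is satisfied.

azimuthal sum: 0 + 0 − 1 = -1  ✗
0 ≤ 1 ≤ 2 (triangle on l)
L = 1 + 1 + 1 = 3 (odd)

m_sum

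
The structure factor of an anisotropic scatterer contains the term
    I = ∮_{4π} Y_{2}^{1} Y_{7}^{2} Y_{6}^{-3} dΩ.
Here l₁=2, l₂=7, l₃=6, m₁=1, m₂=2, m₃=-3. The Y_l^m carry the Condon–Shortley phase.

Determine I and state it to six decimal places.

0.000000

Σlᵢ=15 odd — θ-integrand is odd under cosθ→−cosθ; I=0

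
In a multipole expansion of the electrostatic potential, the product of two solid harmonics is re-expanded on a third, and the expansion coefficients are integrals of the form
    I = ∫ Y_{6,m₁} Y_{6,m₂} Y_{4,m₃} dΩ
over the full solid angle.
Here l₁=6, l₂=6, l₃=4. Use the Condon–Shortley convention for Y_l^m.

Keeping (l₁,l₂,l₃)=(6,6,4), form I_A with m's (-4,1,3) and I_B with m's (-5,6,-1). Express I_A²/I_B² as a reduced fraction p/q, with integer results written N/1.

l's match ⇒ only the (l;m) 3-j factors differ between A and B.
A: triangle coeff Δ(6,6,4) = 1/15315300; Σ_t [6,7]: t=6:+1/207360 t=7:−1/725760 = 1/290304; (3j)²=125/7293 [(6 6 4; -4 1 3)], sign=-1
B: triangle coeff Δ(6,6,4) = 1/15315300; Σ_t [8,8]: t=8:+1/5806080 = 1/5806080; (3j)²=165/6188 [(6 6 4; -5 6 -1)], sign=-1
I_A²/I_B² = (125/7293)/(165/6188) = 700/1089

700/1089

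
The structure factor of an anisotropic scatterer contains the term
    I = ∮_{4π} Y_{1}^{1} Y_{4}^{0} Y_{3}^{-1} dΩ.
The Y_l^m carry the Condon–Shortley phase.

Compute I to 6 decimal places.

m-sum 0 ✓  L=8 even ✓  3≤3≤5 ✓
Π(2lᵢ+1) = 3×9×7 = 189
triangle coeff Δ(1,4,3) = 1/252
Σ_t [1,1]: t=1:−1/36 = -1/36
(3j)²=4/63 [(1 4 3; 0 0 0)], sign=+1
Σ_t [0,0]: t=0:+1/96 = 1/96
(3j)²=1/42 [(1 4 3; 1 0 -1)], sign=+1
⇒ 4πI² = 2/7
I = (+1)√(2/7/(4π)) = 0.15078601

0.150786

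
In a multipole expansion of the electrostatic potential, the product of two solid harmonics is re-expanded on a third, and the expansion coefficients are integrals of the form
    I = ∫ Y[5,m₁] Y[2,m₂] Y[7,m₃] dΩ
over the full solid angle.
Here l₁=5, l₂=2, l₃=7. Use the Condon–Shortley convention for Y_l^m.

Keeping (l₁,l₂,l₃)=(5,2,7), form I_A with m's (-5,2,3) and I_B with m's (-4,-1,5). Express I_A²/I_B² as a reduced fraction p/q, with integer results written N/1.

Shared (l₁,l₂,l₃)=(5,2,7): N and (l;000)² cancel in I_A²/I_B².
A: Δ = 0!·10!·4!/15! = 1/15015; Racah Σ t=0..0: t=0:+1/87091200 = 1/87091200; ⇒ 3j(5 2 7; -5 2 3)² = 1/15015, sgn +1
B: Δ = 0!·10!·4!/15! = 1/15015; Racah Σ t=0..0: t=0:+1/2177280 = 1/2177280; ⇒ 3j(5 2 7; -4 -1 5)² = 8/273, sgn +1
I_A²/I_B² = (1/15015)/(8/273) = 1/440

1/440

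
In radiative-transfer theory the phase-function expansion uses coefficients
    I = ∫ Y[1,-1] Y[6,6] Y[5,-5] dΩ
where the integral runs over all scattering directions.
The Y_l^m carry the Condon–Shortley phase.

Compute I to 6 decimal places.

0.331940

m-sum 0 ✓  L=12 even ✓  5≤5≤7 ✓
Π(2lᵢ+1) = 3×13×11 = 429
triangle coeff Δ(1,6,5) = 1/858
Σ_t [1,1]: t=1:−1/14400 = -1/14400
(3j)²=6/143 [(1 6 5; 0 0 0)], sign=+1
Σ_t [2,2]: t=2:+1/7257600 = 1/7257600
(3j)²=1/13 [(1 6 5; -1 6 -5)], sign=+1
⇒ 4πI² = 18/13
I = (+1)√(18/13/(4π)) = 0.33194004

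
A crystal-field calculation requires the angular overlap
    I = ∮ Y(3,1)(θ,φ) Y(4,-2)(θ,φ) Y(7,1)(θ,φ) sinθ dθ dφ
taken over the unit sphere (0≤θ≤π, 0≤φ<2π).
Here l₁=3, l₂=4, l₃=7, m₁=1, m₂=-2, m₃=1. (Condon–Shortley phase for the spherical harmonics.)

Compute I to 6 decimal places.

m-sum 0 ✓  L=14 even ✓  1≤7≤7 ✓
Π(2lᵢ+1) = 7×9×15 = 945
triangle coeff Δ(3,4,7) = 1/45045
Σ_t [0,0]: t=0:+1/20736 = 1/20736
(3j)²=35/1287 [(3 4 7; 0 0 0)], sign=-1
Σ_t [0,0]: t=0:+1/69120 = 1/69120
(3j)²=4/429 [(3 4 7; 1 -2 1)], sign=+1
⇒ 4πI² = 4900/20449
I = (-1)√(4900/20449/(4π)) = -0.13808836

-0.138088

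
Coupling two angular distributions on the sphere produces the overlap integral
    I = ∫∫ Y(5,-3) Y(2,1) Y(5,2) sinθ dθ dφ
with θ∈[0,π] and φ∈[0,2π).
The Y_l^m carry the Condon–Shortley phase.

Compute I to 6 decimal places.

-0.161739

m-sum 0 ✓  L=12 even ✓  3≤5≤7 ✓
Π(2lᵢ+1) = 11×5×11 = 605
triangle coeff Δ(5,2,5) = 1/38610
Σ_t [0,2]: t=0:+1/2880 t=1:−1/576 t=2:+1/2880 = -1/960
(3j)²=10/429 [(5 2 5; 0 0 0)], sign=+1
Σ_t [1,2]: t=1:−1/10080 t=2:+1/2880 = 1/4032
(3j)²=10/429 [(5 2 5; -3 1 2)], sign=-1
⇒ 4πI² = 500/1521
I = (-1)√(500/1521/(4π)) = -0.16173926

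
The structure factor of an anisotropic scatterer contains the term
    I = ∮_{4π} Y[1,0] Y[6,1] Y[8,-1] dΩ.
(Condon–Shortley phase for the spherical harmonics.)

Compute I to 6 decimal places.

|1−6|≤8≤1+6 violated ⇒ I = 0

0.000000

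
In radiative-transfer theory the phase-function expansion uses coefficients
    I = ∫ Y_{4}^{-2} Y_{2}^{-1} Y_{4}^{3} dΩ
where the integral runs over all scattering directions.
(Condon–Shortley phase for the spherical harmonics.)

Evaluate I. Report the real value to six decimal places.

Checks pass: Σm=0; 10 even; l₃=4∈[2,6].
(2·4+1)(2·2+1)(2·4+1) = 405
Δ: 2! 6! 2! / 11! → 1/13860
sum: t=0:+1/192 t=1:−1/36 t=2:+1/192 = -5/288
3j²(4 2 4; 0 0 0) = Δ·Π!·Σ² = 20/693  (sign -1)
sum: t=0:+1/1440 t=1:−1/240 = -1/288
3j²(4 2 4; -2 -1 3) = Δ·Π!·Σ² = 5/132  (sign +1)
combine: 4πI² = 405·20/693·5/132 = 375/847
take √, sign -1: I = -0.18770204

-0.187702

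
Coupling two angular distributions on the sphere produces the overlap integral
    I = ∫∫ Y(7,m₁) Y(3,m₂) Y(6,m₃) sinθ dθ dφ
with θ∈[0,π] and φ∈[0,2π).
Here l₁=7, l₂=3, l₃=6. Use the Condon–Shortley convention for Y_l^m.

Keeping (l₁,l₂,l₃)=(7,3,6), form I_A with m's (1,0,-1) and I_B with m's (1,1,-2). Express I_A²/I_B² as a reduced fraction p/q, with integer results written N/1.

11094/2645

Same 7,3,6: normalisation and zero-m 3j drop out of the ratio.
A: Δ: 4! 10! 2! / 17! → 1/2042040; sum: t=1:−1/172800 t=2:+1/69120 t=3:−1/362880 = 43/7257600; 3j²(7 3 6; 1 0 -1) = Δ·Π!·Σ² = 1849/170170  (sign -1)
B: Δ: 4! 10! 2! / 17! → 1/2042040; sum: t=2:+1/138240 t=3:−1/181440 t=4:+1/3870720 = 23/11612160; 3j²(7 3 6; 1 1 -2) = Δ·Π!·Σ² = 529/204204  (sign +1)
I_A²/I_B² = (1849/170170)/(529/204204) = 11094/2645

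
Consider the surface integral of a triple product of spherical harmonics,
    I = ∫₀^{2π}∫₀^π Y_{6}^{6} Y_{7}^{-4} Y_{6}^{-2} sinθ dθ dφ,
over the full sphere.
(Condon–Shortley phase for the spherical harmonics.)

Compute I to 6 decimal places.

L=19 odd ⇒ parity kills the (l;000) factor ⇒ I = 0

0.000000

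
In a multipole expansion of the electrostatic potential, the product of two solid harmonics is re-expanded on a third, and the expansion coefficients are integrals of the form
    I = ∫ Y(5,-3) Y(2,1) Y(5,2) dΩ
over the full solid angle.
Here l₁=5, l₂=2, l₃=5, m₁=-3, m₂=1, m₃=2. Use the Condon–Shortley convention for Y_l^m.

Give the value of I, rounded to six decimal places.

-0.161739

Checks pass: Σm=0; 12 even; l₃=5∈[3,7].
(2·5+1)(2·2+1)(2·5+1) = 605
Δ: 2! 8! 2! / 13! → 1/38610
sum: t=0:+1/2880 t=1:−1/576 t=2:+1/2880 = -1/960
3j²(5 2 5; 0 0 0) = Δ·Π!·Σ² = 10/429  (sign +1)
sum: t=1:−1/10080 t=2:+1/2880 = 1/4032
3j²(5 2 5; -3 1 2) = Δ·Π!·Σ² = 10/429  (sign -1)
combine: 4πI² = 605·10/429·10/429 = 500/1521
take √, sign -1: I = -0.16173926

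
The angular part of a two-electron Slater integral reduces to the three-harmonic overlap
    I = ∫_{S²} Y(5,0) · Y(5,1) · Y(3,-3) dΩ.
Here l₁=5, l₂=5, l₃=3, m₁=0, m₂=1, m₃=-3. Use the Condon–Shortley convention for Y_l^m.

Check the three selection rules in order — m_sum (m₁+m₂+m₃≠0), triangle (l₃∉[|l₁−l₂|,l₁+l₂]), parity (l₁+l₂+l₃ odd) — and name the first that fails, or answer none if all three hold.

m_sum

m₁+m₂+m₃ = 0 + 1 − 3 = -2  ✗
triangle: |5−5|=0 ≤ l₃=3 ≤ 5+5=10
parity: l₁+l₂+l₃ = 13 is odd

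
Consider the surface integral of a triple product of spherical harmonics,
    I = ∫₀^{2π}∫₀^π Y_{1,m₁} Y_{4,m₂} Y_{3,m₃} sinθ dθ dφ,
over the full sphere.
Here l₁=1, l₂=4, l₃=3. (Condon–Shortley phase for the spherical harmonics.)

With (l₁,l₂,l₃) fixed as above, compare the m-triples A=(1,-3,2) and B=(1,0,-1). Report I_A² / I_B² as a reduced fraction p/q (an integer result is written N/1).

7/2

Shared (l₁,l₂,l₃)=(1,4,3): N and (l;000)² cancel in I_A²/I_B².
A: Δ = 2!·0!·6!/9! = 1/252; Racah Σ t=0..0: t=0:+1/240 = 1/240; ⇒ 3j(1 4 3; 1 -3 2)² = 1/12, sgn -1
B: Δ = 2!·0!·6!/9! = 1/252; Racah Σ t=0..0: t=0:+1/96 = 1/96; ⇒ 3j(1 4 3; 1 0 -1)² = 1/42, sgn +1
I_A²/I_B² = (1/12)/(1/42) = 7/2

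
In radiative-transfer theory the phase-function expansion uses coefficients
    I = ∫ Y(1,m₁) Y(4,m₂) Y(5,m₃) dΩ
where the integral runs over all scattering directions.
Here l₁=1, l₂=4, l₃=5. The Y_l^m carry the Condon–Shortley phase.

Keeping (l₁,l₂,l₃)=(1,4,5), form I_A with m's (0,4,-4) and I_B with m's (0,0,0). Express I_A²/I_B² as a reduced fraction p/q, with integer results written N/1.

9/25

Same 1,4,5: normalisation and zero-m 3j drop out of the ratio.
A: Δ: 0! 2! 8! / 11! → 1/495; sum: t=0:+1/40320 = 1/40320; 3j²(1 4 5; 0 4 -4) = Δ·Π!·Σ² = 1/55  (sign -1)
B: Δ: 0! 2! 8! / 11! → 1/495; sum: t=0:+1/576 = 1/576; 3j²(1 4 5; 0 0 0) = Δ·Π!·Σ² = 5/99  (sign -1)
I_A²/I_B² = (1/55)/(5/99) = 9/25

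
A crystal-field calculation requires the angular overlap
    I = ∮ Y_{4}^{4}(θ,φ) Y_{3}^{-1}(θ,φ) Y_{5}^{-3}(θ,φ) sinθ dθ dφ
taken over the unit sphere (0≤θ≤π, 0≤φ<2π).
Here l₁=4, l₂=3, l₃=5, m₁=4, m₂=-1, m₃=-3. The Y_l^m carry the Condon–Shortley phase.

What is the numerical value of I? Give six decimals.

0.169606

Rules hold: Σm=0, L=12 even, 1≤5≤7.
N = 9·7·11 = 693
Δ = 2!·6!·4!/13! = 1/180180
Racah Σ t=0..2: t=0:+1/576 t=1:−1/144 t=2:+1/576 = -1/288
⇒ 3j(4 3 5; 0 0 0)² = 20/1001, sgn +1
Racah Σ t=0..0: t=0:+1/5760 = 1/5760
⇒ 3j(4 3 5; 4 -1 -3)² = 56/2145, sgn +1
4πI² = N·(3j₀)²·(3jₘ)² = 672/1859
I = +1·√(0.361485/4π) = 0.16960553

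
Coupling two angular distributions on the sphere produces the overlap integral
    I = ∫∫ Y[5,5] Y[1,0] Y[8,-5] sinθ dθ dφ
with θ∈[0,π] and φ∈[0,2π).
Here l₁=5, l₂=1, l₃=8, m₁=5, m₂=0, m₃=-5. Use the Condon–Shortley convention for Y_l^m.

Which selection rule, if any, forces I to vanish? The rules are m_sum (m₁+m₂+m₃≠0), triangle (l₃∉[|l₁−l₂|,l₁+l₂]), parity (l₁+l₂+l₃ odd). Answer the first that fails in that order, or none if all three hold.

Σmᵢ = 0  ✓
l₃∈[|l₁−l₂|,l₁+l₂]=[4,6], have l₃=8  ✗
Σlᵢ = 14 ⇒ even

triangle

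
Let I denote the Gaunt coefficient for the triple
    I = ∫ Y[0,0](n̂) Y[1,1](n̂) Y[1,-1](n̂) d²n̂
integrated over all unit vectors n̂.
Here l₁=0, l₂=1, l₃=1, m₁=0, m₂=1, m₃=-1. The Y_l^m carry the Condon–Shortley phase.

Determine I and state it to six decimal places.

-0.282095

Rules hold: Σm=0, L=2 even, 1≤1≤1.
N = 1·3·3 = 9
Δ = 0!·0!·2!/3! = 1/3
Racah Σ t=0..0: t=0:+1/1 = 1/1
⇒ 3j(0 1 1; 0 0 0)² = 1/3, sgn -1
Racah Σ t=0..0: t=0:+1/2 = 1/2
⇒ 3j(0 1 1; 0 1 -1)² = 1/3, sgn +1
4πI² = N·(3j₀)²·(3jₘ)² = 1/1
I = -1·√(1/4π) = -0.28209479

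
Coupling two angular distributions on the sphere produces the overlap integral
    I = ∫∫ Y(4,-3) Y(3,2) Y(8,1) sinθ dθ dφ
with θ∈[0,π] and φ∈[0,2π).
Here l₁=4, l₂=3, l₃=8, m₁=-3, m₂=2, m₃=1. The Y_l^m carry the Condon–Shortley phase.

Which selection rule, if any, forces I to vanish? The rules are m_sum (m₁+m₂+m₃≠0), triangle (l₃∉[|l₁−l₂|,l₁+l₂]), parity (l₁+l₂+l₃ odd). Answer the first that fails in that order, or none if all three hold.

triangle

azimuthal sum: -3 + 2 + 1 = 0  ✓
1 ≤ 8 ≤ 7 (triangle on l)  ✗
L = 4 + 3 + 8 = 15 (odd)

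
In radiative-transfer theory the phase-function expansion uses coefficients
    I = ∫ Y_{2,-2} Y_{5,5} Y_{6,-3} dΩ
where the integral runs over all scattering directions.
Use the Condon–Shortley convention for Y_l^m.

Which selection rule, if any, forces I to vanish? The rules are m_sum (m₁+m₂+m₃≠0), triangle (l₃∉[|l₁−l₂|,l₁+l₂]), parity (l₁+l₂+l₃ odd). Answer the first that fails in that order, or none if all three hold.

m₁+m₂+m₃ = -2 + 5 − 3 = 0  ✓
triangle: |2−5|=3 ≤ l₃=6 ≤ 2+5=7  ✓
parity: l₁+l₂+l₃ = 13 is odd  ✗

parity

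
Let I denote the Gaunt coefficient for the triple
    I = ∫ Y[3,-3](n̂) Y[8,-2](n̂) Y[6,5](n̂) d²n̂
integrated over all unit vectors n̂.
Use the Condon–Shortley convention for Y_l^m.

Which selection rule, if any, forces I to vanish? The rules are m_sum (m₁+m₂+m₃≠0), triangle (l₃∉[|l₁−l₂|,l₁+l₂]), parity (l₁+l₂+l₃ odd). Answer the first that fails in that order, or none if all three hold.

parity

m₁+m₂+m₃ = -3 − 2 + 5 = 0  ✓
triangle: |3−8|=5 ≤ l₃=6 ≤ 3+8=11  ✓
parity: l₁+l₂+l₃ = 17 is odd  ✗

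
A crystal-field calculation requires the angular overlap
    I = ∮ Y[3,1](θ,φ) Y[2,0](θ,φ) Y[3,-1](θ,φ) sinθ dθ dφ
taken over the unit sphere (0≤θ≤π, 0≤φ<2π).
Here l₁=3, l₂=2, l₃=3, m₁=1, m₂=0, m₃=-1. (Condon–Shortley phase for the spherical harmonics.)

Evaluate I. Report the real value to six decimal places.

m-sum 0 ✓  L=8 even ✓  1≤3≤5 ✓
Π(2lᵢ+1) = 7×5×7 = 245
triangle coeff Δ(3,2,3) = 1/3780
Σ_t [0,2]: t=0:+1/24 t=1:−1/4 t=2:+1/24 = -1/6
(3j)²=4/105 [(3 2 3; 0 0 0)], sign=+1
Σ_t [0,2]: t=0:+1/16 t=1:−1/6 t=2:+1/96 = -3/32
(3j)²=3/140 [(3 2 3; 1 0 -1)], sign=-1
⇒ 4πI² = 1/5
I = (-1)√(1/5/(4π)) = -0.12615663

-0.126157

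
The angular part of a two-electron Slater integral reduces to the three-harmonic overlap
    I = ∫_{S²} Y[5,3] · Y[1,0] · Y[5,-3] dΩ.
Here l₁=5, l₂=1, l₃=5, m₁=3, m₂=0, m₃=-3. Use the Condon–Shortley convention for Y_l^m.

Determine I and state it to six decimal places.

0.000000

L=11 odd ⇒ parity kills the (l;000) factor ⇒ I = 0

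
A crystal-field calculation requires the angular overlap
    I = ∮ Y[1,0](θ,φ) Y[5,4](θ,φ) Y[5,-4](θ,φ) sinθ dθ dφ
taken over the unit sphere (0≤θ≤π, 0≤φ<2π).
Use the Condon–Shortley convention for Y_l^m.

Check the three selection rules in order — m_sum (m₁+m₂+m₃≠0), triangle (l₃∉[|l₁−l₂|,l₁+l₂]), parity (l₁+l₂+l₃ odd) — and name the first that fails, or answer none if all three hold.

parity

azimuthal sum: 0 + 4 − 4 = 0  ✓
4 ≤ 5 ≤ 6 (triangle on l)  ✓
L = 1 + 5 + 5 = 11 (odd)  ✗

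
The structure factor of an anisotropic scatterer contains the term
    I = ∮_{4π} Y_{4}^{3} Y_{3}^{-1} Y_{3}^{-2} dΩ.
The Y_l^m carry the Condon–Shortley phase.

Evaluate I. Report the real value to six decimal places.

-0.095955

Rules hold: Σm=0, L=10 even, 1≤3≤7.
N = 9·7·7 = 441
Δ = 4!·4!·2!/11! = 1/34650
Racah Σ t=1..3: t=1:−1/72 t=2:+1/16 t=3:−1/72 = 5/144
⇒ 3j(4 3 3; 0 0 0)² = 2/77, sgn -1
Racah Σ t=0..1: t=0:+1/288 t=1:−1/144 = -1/288
⇒ 3j(4 3 3; 3 -1 -2)² = 1/99, sgn +1
4πI² = N·(3j₀)²·(3jₘ)² = 14/121
I = -1·√(0.115702/4π) = -0.09595473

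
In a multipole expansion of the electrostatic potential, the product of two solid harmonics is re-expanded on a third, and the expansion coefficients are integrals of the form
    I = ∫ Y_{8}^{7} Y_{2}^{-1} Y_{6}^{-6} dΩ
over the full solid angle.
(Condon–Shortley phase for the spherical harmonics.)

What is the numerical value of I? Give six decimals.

Rules hold: Σm=0, L=16 even, 6≤6≤10.
N = 17·5·13 = 1105
Δ = 4!·12!·0!/17! = 1/30940
Racah Σ t=2..2: t=2:+1/2073600 = 1/2073600
⇒ 3j(8 2 6; 0 0 0)² = 28/1105, sgn +1
Racah Σ t=1..1: t=1:−1/2874009600 = -1/2874009600
⇒ 3j(8 2 6; 7 -1 -6)² = 1/68, sgn -1
4πI² = N·(3j₀)²·(3jₘ)² = 7/17
I = -1·√(0.411765/4π) = -0.18101711

-0.181017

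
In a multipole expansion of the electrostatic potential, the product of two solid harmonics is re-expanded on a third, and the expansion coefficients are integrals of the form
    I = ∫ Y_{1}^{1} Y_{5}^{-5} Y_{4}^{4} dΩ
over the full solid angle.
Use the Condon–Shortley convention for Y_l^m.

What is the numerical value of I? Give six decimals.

-0.329416

Rules hold: Σm=0, L=10 even, 4≤4≤6.
N = 3·11·9 = 297
Δ = 2!·0!·8!/11! = 1/495
Racah Σ t=1..1: t=1:−1/576 = -1/576
⇒ 3j(1 5 4; 0 0 0)² = 5/99, sgn -1
Racah Σ t=0..0: t=0:+1/80640 = 1/80640
⇒ 3j(1 5 4; 1 -5 4)² = 1/11, sgn +1
4πI² = N·(3j₀)²·(3jₘ)² = 15/11
I = -1·√(1.36364/4π) = -0.32941575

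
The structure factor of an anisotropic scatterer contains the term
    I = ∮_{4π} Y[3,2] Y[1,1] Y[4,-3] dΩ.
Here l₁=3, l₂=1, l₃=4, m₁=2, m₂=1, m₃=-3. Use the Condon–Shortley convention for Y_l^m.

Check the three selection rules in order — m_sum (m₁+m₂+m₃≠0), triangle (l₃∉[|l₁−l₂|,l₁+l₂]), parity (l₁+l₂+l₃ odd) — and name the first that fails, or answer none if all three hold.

none

azimuthal sum: 2 + 1 − 3 = 0  ✓
2 ≤ 4 ≤ 4 (triangle on l)  ✓
L = 3 + 1 + 4 = 8 (even)  ✓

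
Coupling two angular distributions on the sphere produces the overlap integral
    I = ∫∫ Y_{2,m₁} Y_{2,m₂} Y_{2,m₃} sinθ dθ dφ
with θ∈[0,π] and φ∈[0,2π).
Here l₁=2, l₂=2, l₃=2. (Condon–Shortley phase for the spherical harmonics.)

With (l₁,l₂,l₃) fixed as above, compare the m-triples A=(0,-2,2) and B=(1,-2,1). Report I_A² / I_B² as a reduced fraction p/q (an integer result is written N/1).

2/3

Shared (l₁,l₂,l₃)=(2,2,2): N and (l;000)² cancel in I_A²/I_B².
A: Δ = 2!·2!·2!/7! = 1/630; Racah Σ t=0..0: t=0:+1/8 = 1/8; ⇒ 3j(2 2 2; 0 -2 2)² = 2/35, sgn +1
B: Δ = 2!·2!·2!/7! = 1/630; Racah Σ t=0..0: t=0:+1/4 = 1/4; ⇒ 3j(2 2 2; 1 -2 1)² = 3/35, sgn -1
I_A²/I_B² = (2/35)/(3/35) = 2/3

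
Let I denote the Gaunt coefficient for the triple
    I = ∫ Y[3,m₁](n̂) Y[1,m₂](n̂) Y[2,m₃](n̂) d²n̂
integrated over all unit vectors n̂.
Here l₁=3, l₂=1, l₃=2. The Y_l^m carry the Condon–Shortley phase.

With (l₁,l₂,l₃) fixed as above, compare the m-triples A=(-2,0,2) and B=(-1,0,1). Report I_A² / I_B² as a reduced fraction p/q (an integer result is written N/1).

Shared (l₁,l₂,l₃)=(3,1,2): N and (l;000)² cancel in I_A²/I_B².
A: Δ = 2!·4!·0!/7! = 1/105; Racah Σ t=1..1: t=1:−1/24 = -1/24; ⇒ 3j(3 1 2; -2 0 2)² = 1/21, sgn -1
B: Δ = 2!·4!·0!/7! = 1/105; Racah Σ t=1..1: t=1:−1/6 = -1/6; ⇒ 3j(3 1 2; -1 0 1)² = 8/105, sgn +1
I_A²/I_B² = (1/21)/(8/105) = 5/8

5/8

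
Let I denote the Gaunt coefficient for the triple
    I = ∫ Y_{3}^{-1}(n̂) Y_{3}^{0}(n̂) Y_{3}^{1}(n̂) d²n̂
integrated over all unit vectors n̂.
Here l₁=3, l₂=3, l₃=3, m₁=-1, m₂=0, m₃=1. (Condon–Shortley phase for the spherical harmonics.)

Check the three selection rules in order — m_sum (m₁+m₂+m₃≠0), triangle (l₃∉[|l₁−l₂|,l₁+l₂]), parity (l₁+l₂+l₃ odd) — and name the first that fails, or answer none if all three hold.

Σmᵢ = 0  ✓
l₃∈[|l₁−l₂|,l₁+l₂]=[0,6], have l₃=3  ✓
Σlᵢ = 9 ⇒ odd  ✗

parity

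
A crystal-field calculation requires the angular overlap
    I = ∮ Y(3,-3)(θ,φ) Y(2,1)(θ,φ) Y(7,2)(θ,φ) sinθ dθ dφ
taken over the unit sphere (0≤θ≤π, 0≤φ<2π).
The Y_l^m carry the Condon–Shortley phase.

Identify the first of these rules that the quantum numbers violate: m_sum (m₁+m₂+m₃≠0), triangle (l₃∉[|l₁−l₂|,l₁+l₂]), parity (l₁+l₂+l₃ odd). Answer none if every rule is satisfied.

azimuthal sum: -3 + 1 + 2 = 0  ✓
1 ≤ 7 ≤ 5 (triangle on l)  ✗
L = 3 + 2 + 7 = 12 (even)

triangle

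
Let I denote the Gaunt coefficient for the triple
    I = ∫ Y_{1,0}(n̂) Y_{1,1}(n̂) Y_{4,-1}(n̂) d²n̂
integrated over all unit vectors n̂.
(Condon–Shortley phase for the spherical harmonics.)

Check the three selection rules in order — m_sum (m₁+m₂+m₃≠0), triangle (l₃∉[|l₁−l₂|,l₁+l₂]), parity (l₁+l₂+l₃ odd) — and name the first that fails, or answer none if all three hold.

m₁+m₂+m₃ = 0 + 1 − 1 = 0  ✓
triangle: |1−1|=0 ≤ l₃=4 ≤ 1+1=2  ✗
parity: l₁+l₂+l₃ = 6 is even

triangle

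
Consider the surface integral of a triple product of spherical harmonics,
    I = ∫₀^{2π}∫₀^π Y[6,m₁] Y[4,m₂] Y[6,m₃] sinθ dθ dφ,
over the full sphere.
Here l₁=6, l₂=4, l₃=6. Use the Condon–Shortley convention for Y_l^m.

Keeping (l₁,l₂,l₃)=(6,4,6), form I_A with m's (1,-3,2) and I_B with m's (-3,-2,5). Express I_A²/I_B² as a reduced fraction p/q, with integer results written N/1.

343/4752

Shared (l₁,l₂,l₃)=(6,4,6): N and (l;000)² cancel in I_A²/I_B².
A: Δ = 4!·8!·4!/17! = 1/15315300; Racah Σ t=0..1: t=0:+1/103680 t=1:−1/82944 = -1/414720; ⇒ 3j(6 4 6; 1 -3 2)² = 49/43758, sgn -1
B: Δ = 4!·8!·4!/17! = 1/15315300; Racah Σ t=1..2: t=1:−1/1451520 t=2:+1/483840 = 1/725760; ⇒ 3j(6 4 6; -3 -2 5)² = 24/1547, sgn -1
I_A²/I_B² = (49/43758)/(24/1547) = 343/4752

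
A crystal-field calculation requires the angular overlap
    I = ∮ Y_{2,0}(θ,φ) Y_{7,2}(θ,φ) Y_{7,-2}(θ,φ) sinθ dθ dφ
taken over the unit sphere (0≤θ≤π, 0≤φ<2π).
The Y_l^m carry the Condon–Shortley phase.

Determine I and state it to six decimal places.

0.125586

m-sum 0 ✓  L=16 even ✓  5≤7≤9 ✓
Π(2lᵢ+1) = 5×15×15 = 1125
triangle coeff Δ(2,7,7) = 1/185640
Σ_t [0,2]: t=0:+1/2419200 t=1:−1/518400 t=2:+1/2419200 = -1/907200
(3j)²=56/3315 [(2 7 7; 0 0 0)], sign=+1
Σ_t [0,2]: t=0:+1/8709120 t=1:−1/967680 t=2:+1/2419200 = -11/21772800
(3j)²=242/23205 [(2 7 7; 0 2 -2)], sign=+1
⇒ 4πI² = 9680/48841
I = (+1)√(9680/48841/(4π)) = 0.12558578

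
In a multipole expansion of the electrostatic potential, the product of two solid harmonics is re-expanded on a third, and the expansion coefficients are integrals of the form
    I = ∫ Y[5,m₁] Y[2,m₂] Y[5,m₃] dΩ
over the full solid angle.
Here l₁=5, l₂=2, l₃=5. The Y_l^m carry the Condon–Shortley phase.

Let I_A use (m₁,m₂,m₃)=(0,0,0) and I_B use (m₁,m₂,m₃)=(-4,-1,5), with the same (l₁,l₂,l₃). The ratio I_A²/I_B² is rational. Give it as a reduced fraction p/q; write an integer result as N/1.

20/27

l's match ⇒ only the (l;m) 3-j factors differ between A and B.
A: triangle coeff Δ(5,2,5) = 1/38610; Σ_t [0,2]: t=0:+1/2880 t=1:−1/576 t=2:+1/2880 = -1/960; (3j)²=10/429 [(5 2 5; 0 0 0)], sign=+1
B: triangle coeff Δ(5,2,5) = 1/38610; Σ_t [1,1]: t=1:−1/80640 = -1/80640; (3j)²=9/286 [(5 2 5; -4 -1 5)], sign=-1
I_A²/I_B² = (10/429)/(9/286) = 20/27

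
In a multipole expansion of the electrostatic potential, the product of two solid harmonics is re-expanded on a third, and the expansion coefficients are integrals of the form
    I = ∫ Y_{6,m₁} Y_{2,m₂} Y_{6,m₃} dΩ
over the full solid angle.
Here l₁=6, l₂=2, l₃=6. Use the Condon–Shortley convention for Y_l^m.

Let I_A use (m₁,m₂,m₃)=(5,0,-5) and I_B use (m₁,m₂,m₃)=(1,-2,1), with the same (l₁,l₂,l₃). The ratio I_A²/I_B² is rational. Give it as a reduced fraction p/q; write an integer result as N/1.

Same 6,2,6: normalisation and zero-m 3j drop out of the ratio.
A: Δ: 2! 10! 2! / 15! → 1/90090; sum: t=0:+1/1451520 t=1:−1/3628800 = 1/2419200; 3j²(6 2 6; 5 0 -5) = Δ·Π!·Σ² = 11/910  (sign -1)
B: Δ: 2! 10! 2! / 15! → 1/90090; sum: t=0:+1/57600 = 1/57600; 3j²(6 2 6; 1 -2 1) = Δ·Π!·Σ² = 21/715  (sign -1)
I_A²/I_B² = (11/910)/(21/715) = 121/294

121/294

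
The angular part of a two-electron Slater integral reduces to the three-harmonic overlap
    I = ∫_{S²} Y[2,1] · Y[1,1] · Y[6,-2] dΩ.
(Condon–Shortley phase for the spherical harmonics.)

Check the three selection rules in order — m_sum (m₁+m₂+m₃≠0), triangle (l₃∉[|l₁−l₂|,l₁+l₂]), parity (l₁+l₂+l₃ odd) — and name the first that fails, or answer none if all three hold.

Σmᵢ = 0  ✓
l₃∈[|l₁−l₂|,l₁+l₂]=[1,3], have l₃=6  ✗
Σlᵢ = 9 ⇒ odd

triangle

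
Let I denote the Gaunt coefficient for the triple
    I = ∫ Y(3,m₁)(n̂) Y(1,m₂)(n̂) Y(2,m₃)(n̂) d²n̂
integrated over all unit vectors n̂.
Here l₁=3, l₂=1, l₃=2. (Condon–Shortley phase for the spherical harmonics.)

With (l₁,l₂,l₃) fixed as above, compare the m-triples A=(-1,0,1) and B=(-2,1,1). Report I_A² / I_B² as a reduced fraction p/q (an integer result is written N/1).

Shared (l₁,l₂,l₃)=(3,1,2): N and (l;000)² cancel in I_A²/I_B².
A: Δ = 2!·4!·0!/7! = 1/105; Racah Σ t=1..1: t=1:−1/6 = -1/6; ⇒ 3j(3 1 2; -1 0 1)² = 8/105, sgn +1
B: Δ = 2!·4!·0!/7! = 1/105; Racah Σ t=2..2: t=2:+1/12 = 1/12; ⇒ 3j(3 1 2; -2 1 1)² = 2/21, sgn -1
I_A²/I_B² = (8/105)/(2/21) = 4/5

4/5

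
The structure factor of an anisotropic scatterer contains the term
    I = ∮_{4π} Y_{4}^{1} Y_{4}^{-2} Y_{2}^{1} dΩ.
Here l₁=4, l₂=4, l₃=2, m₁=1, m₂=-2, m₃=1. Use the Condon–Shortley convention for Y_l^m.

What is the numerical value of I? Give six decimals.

0.127700

Rules hold: Σm=0, L=10 even, 0≤2≤8.
N = 9·9·5 = 405
Δ = 6!·2!·2!/11! = 1/13860
Racah Σ t=2..4: t=2:+1/192 t=3:−1/36 t=4:+1/192 = -5/288
⇒ 3j(4 4 2; 0 0 0)² = 20/693, sgn -1
Racah Σ t=1..2: t=1:−1/240 t=2:+1/96 = 1/160
⇒ 3j(4 4 2; 1 -2 1)² = 27/1540, sgn -1
4πI² = N·(3j₀)²·(3jₘ)² = 1215/5929
I = +1·√(0.204925/4π) = 0.12770047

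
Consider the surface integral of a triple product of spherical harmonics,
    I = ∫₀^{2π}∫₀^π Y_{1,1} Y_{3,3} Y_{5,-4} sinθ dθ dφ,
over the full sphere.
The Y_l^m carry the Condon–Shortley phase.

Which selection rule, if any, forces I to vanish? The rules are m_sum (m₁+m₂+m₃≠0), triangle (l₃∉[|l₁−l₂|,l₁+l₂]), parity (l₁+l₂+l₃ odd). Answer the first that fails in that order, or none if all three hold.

azimuthal sum: 1 + 3 − 4 = 0  ✓
2 ≤ 5 ≤ 4 (triangle on l)  ✗
L = 1 + 3 + 5 = 9 (odd)

triangle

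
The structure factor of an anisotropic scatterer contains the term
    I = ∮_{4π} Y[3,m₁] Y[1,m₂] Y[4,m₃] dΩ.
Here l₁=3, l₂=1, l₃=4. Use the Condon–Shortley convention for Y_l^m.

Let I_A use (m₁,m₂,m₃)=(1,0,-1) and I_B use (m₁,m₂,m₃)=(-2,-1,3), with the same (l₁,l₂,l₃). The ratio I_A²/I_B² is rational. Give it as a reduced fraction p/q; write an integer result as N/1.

Shared (l₁,l₂,l₃)=(3,1,4): N and (l;000)² cancel in I_A²/I_B².
A: Δ = 0!·6!·2!/9! = 1/252; Racah Σ t=0..0: t=0:+1/48 = 1/48; ⇒ 3j(3 1 4; 1 0 -1)² = 5/84, sgn -1
B: Δ = 0!·6!·2!/9! = 1/252; Racah Σ t=0..0: t=0:+1/240 = 1/240; ⇒ 3j(3 1 4; -2 -1 3)² = 1/12, sgn -1
I_A²/I_B² = (5/84)/(1/12) = 5/7

5/7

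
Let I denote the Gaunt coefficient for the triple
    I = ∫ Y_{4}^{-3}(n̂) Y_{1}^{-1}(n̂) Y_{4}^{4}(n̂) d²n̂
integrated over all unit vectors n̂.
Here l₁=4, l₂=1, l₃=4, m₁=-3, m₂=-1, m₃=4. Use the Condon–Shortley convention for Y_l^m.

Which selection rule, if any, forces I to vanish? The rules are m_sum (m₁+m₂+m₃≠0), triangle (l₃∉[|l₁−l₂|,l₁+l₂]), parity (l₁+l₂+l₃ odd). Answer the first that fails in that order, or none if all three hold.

azimuthal sum: -3 − 1 + 4 = 0  ✓
3 ≤ 4 ≤ 5 (triangle on l)  ✓
L = 4 + 1 + 4 = 9 (odd)  ✗

parity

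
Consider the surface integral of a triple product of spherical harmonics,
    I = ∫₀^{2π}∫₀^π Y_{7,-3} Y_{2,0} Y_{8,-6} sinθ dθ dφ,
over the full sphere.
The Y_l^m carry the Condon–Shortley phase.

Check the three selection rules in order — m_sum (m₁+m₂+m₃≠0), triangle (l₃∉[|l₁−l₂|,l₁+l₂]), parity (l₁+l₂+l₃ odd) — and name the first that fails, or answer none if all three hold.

m_sum

m₁+m₂+m₃ = -3 + 0 − 6 = -9  ✗
triangle: |7−2|=5 ≤ l₃=8 ≤ 7+2=9
parity: l₁+l₂+l₃ = 17 is odd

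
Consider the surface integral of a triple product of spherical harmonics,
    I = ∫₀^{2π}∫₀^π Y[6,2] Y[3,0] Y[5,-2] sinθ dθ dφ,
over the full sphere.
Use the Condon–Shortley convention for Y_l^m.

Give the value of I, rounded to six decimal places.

0.058844

Checks pass: Σm=0; 14 even; l₃=5∈[3,9].
(2·6+1)(2·3+1)(2·5+1) = 1001
Δ: 4! 8! 2! / 15! → 1/675675
sum: t=1:−1/8640 t=2:+1/2304 t=3:−1/8640 = 7/34560
3j²(6 3 5; 0 0 0) = Δ·Π!·Σ² = 7/429  (sign -1)
sum: t=1:−1/8640 t=2:+1/5760 t=3:−1/60480 = 1/24192
3j²(6 3 5; 2 0 -2) = Δ·Π!·Σ² = 8/3003  (sign -1)
combine: 4πI² = 1001·7/429·8/3003 = 56/1287
take √, sign +1: I = 0.05884368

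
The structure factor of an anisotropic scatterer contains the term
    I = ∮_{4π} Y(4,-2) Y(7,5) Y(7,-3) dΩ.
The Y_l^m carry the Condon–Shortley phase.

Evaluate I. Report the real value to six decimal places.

-0.100310

Checks pass: Σm=0; 18 even; l₃=7∈[3,11].
(2·4+1)(2·7+1)(2·7+1) = 2025
Δ: 4! 4! 10! / 19! → 1/58198140
sum: t=0:+1/17418240 t=1:−1/622080 t=2:+1/230400 t=3:−1/622080 t=4:+1/17418240 = 1/806400
3j²(4 7 7; 0 0 0) = Δ·Π!·Σ² = 2268/230945  (sign -1)
sum: t=2:+1/348364800 t=3:−1/13063680 t=4:+1/7741440 = 29/522547200
3j²(4 7 7; -2 5 -3) = Δ·Π!·Σ² = 1682/264537  (sign +1)
combine: 4πI² = 2025·2268/230945·1682/264537 = 24523560/193947611
take √, sign -1: I = -0.10031009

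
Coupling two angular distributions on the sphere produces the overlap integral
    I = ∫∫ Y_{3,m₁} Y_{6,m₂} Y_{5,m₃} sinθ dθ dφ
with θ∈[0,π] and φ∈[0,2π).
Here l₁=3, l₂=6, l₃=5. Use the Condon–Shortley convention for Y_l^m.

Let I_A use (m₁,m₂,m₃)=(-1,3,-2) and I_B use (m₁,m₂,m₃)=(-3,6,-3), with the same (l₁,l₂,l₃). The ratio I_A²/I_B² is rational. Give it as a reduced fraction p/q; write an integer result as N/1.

Same 3,6,5: normalisation and zero-m 3j drop out of the ratio.
A: Δ: 4! 2! 8! / 15! → 1/675675; sum: t=2:+1/40320 t=3:−1/8640 t=4:+1/34560 = -1/16128; 3j²(3 6 5; -1 3 -2) = Δ·Π!·Σ² = 18/1001  (sign +1)
B: Δ: 4! 2! 8! / 15! → 1/675675; sum: t=4:+1/1935360 = 1/1935360; 3j²(3 6 5; -3 6 -3) = Δ·Π!·Σ² = 1/91  (sign +1)
I_A²/I_B² = (18/1001)/(1/91) = 18/11

18/11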